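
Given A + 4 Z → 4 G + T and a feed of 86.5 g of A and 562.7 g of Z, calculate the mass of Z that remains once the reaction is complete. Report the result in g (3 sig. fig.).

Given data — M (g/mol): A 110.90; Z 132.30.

150 g

n(A) = 86.50 / 110.90 = 0.7800 mol
n(Z) = 562.7 / 132.30 = 4.253 mol
n/ν for A = 0.7800/1 = 0.7800
n/ν for Z = 4.253/4 = 1.063
Smallest n/ν is A → limiting reagent.
Z consumed = (4/1) × 0.7800 = 3.120 mol
Z remaining = 4.253 − 3.120 = 1.133 mol
mass = 1.133 × 132.30 = 149.9 g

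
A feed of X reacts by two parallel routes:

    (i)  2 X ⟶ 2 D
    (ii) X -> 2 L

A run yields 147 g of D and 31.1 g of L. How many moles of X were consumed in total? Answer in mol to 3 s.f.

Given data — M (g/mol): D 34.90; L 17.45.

5.10 mol

n(D) = 147 / 34.90 = 4.212 mol
n(L) = 31.1 / 17.45 = 1.782 mol
n(X) via (i) = (2/2)×4.212 = 4.212 mol
n(X) via (ii) = (1/2)×1.782 = 0.8910 mol
total n(X) = 4.212 + 0.8910 = 5.103 mol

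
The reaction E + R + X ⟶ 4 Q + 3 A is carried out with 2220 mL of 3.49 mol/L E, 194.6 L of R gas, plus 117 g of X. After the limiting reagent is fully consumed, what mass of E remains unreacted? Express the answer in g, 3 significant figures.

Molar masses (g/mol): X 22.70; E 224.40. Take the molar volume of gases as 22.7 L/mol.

582 g

n(E) = 3.49 × 2220/1000 = 7.748 mol
n(R) = 194.6 / 22.7 = 8.573 mol
n(X) = 117.0 / 22.70 = 5.154 mol
n/ν for E = 7.748/1 = 7.748
n/ν for R = 8.573/1 = 8.573
n/ν for X = 5.154/1 = 5.154
Smallest n/ν is X → limiting reagent.
E consumed = (1/1) × 5.154 = 5.154 mol
E remaining = 7.748 − 5.154 = 2.594 mol
mass = 2.594 × 224.40 = 582.1 g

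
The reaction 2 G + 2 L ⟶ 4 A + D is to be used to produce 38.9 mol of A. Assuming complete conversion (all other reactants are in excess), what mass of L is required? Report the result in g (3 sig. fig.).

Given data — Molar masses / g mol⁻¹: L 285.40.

n(A) = 38.90 mol
n(L) = (2/4) × 38.90 = 19.45 mol
mass = 19.45 × 285.40 = 5551 g

5550 g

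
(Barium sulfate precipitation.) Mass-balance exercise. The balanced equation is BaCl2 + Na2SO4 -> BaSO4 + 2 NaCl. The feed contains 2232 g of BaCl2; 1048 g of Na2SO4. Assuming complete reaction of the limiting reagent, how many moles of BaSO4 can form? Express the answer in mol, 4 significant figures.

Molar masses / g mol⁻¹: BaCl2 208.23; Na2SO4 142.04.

7.378 mol

n(BaCl2) = 2232 / 208.23 = 10.72 mol
n(Na2SO4) = 1048 / 142.04 = 7.378 mol
n/ν for BaCl2 = 10.72/1 = 10.72
n/ν for Na2SO4 = 7.378/1 = 7.378
Smallest n/ν is Na2SO4 → limiting reagent.
n(BaSO4) = (1/1) × 7.378 = 7.378 mol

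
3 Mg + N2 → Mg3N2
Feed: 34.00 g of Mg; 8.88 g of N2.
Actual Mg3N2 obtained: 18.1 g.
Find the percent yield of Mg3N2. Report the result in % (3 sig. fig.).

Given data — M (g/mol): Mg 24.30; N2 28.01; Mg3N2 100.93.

56.6 %

n(Mg) = 34.00 / 24.30 = 1.399 mol
n(N2) = 8.880 / 28.01 = 0.3170 mol
n/ν → Mg: 0.4663, N2: 0.3170; N2 is limiting.
theoretical n(Mg3N2) = (1/1) × 0.3170 = 0.3170 mol → 31.99 g
% yield = 18.1 / 31.99 × 100 = 56.58 %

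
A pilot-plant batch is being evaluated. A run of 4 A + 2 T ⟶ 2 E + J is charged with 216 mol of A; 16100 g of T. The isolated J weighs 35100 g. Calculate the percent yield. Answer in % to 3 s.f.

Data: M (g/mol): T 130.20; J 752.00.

n(A) = 216.0 mol
n(T) = 16100 / 130.20 = 123.7 mol
n/ν for A = 216.0/4 = 54.00
n/ν for T = 123.7/2 = 61.85
Smallest n/ν is A → limiting reagent.
theoretical n(J) = (1/4) × 216.0 = 54.00 mol → 40610 g
% yield = 35100 / 40610 × 100 = 86.43 %

86.4 %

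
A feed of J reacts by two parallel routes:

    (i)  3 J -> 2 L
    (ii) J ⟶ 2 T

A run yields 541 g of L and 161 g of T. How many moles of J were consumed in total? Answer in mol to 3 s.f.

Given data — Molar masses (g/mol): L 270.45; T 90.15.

n(L) = 541 / 270.45 = 2.000 mol
n(T) = 161 / 90.15 = 1.786 mol
n(J) via (i) = (3/2)×2.000 = 3.000 mol
n(J) via (ii) = (1/2)×1.786 = 0.8930 mol
total n(J) = 3.000 + 0.8930 = 3.893 mol

3.89 mol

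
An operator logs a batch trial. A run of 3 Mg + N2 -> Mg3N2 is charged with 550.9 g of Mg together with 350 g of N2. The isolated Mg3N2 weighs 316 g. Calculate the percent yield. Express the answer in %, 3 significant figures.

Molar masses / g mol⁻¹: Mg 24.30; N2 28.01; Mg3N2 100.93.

41.4 %

n(Mg) = 550.9 / 24.30 = 22.67 mol
n(N2) = 350.0 / 28.01 = 12.50 mol
n/ν for Mg = 22.67/3 = 7.557
n/ν for N2 = 12.50/1 = 12.50
Smallest n/ν is Mg → limiting reagent.
theoretical n(Mg3N2) = (1/3) × 22.67 = 7.557 mol → 762.7 g
% yield = 316 / 762.7 × 100 = 41.43 %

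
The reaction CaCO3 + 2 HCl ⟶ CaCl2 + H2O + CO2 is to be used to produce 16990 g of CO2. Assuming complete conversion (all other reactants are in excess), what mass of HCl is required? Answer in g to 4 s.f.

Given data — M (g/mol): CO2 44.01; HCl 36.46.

28150 g

n(CO2) = 16990 / 44.01 = 386.0 mol
n(HCl) = (2/1) × 386.0 = 772.0 mol
mass = 772.0 × 36.46 = 28150 g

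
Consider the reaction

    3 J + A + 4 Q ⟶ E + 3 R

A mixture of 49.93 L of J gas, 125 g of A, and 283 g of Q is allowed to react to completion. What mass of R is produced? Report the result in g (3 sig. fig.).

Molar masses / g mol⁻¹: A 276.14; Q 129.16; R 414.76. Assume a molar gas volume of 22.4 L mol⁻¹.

n(J) = 49.93 / 22.4 = 2.229 mol
n(A) = 125.0 / 276.14 = 0.4527 mol
n(Q) = 283.0 / 129.16 = 2.191 mol
n/ν for J = 2.229/3 = 0.7430
n/ν for A = 0.4527/1 = 0.4527
n/ν for Q = 2.191/4 = 0.5478
Smallest n/ν is A → limiting reagent.
n(R) = (3/1) × 0.4527 = 1.358 mol
mass = 1.358 × 414.76 = 563.2 g

563 g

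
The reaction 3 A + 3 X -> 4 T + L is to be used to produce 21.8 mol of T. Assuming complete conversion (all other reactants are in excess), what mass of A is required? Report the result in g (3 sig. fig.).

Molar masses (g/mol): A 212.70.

n(T) = 21.80 mol
n(A) = (3/4) × 21.80 = 16.35 mol
mass = 16.35 × 212.70 = 3478 g

3480 g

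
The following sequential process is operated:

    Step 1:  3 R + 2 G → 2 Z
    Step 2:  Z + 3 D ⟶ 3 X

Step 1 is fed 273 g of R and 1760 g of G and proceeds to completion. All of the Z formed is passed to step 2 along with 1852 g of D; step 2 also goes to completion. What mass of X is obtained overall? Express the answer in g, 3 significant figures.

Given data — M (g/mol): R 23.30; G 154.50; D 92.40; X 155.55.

3120 g

Step 1:
n(R) = 273.0 / 23.30 = 11.72 mol
n(G) = 1760 / 154.50 = 11.39 mol
n/ν for R = 11.72/3 = 3.907
n/ν for G = 11.39/2 = 5.695
Smallest n/ν is R → limiting reagent.
n(Z) produced = (2/3) × 11.72 = 7.813 mol
Step 2:
n(Z) available = 7.813 mol
n(D) = 1852 / 92.40 = 20.04 mol
n/ν for Z = 7.813/1 = 7.813
n/ν for D = 20.04/3 = 6.680
Smallest n/ν is D → limiting reagent.
n(X) = (3/3) × 20.04 = 20.04 mol
mass = 20.04 × 155.55 = 3117 g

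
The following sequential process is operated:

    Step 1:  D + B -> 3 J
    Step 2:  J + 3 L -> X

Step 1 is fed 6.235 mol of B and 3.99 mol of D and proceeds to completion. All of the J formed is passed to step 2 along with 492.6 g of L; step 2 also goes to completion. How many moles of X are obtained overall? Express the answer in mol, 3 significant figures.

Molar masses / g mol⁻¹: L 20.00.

Step 1:
n(B) = 6.235 mol
n(D) = 3.990 mol
n/ν for B = 6.235/1 = 6.235
n/ν for D = 3.990/1 = 3.990
Smallest n/ν is D → limiting reagent.
n(J) produced = (3/1) × 3.990 = 11.97 mol
Step 2:
n(J) available = 11.97 mol
n(L) = 492.6 / 20.00 = 24.63 mol
n/ν for J = 11.97/1 = 11.97
n/ν for L = 24.63/3 = 8.210
Smallest n/ν is L → limiting reagent.
n(X) = (1/3) × 24.63 = 8.210 mol

8.21 mol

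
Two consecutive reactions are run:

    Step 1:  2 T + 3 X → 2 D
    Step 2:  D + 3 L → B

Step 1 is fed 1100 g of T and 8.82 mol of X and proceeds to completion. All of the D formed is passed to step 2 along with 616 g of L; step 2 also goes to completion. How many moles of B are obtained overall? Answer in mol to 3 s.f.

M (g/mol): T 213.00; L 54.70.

Step 1:
n(T) = 1100 / 213.00 = 5.164 mol
n(X) = 8.820 mol
n/ν → T: 2.582, X: 2.940; T is limiting.
n(D) produced = (2/2) × 5.164 = 5.164 mol
Step 2:
n(D) available = 5.164 mol
n(L) = 616.0 / 54.70 = 11.26 mol
n/ν → D: 5.164, L: 3.753; L is limiting.
n(B) = (1/3) × 11.26 = 3.753 mol

3.75 mol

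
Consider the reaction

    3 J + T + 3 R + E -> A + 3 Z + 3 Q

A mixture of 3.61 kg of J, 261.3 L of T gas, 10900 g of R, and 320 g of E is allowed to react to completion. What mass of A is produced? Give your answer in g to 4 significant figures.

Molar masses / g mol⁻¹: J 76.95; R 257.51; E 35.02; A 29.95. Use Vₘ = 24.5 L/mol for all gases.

273.7 g

n(J) = 3.610×1000 / 76.95 = 46.91 mol
n(T) = 261.3 / 24.5 = 10.67 mol
n(R) = 10900 / 257.51 = 42.33 mol
n(E) = 320.0 / 35.02 = 9.138 mol
n/ν for J = 46.91/3 = 15.64
n/ν for T = 10.67/1 = 10.67
n/ν for R = 42.33/3 = 14.11
n/ν for E = 9.138/1 = 9.138
Smallest n/ν is E → limiting reagent.
n(A) = (1/1) × 9.138 = 9.138 mol
mass = 9.138 × 29.95 = 273.7 g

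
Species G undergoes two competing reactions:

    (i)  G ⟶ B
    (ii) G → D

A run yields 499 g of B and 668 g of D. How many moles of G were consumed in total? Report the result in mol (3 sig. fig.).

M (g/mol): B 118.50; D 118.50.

n(B) = 499 / 118.50 = 4.211 mol
n(D) = 668 / 118.50 = 5.637 mol
n(G) via (i) = (1/1)×4.211 = 4.211 mol
n(G) via (ii) = (1/1)×5.637 = 5.637 mol
total n(G) = 4.211 + 5.637 = 9.848 mol

9.85 mol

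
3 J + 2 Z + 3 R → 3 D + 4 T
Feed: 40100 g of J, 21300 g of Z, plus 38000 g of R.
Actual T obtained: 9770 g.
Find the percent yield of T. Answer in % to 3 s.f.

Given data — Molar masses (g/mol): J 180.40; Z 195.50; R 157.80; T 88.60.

50.6 %

n(J) = 40100 / 180.40 = 222.3 mol
n(Z) = 21300 / 195.50 = 109.0 mol
n(R) = 38000 / 157.80 = 240.8 mol
n/ν for J = 222.3/3 = 74.10
n/ν for Z = 109.0/2 = 54.50
n/ν for R = 240.8/3 = 80.27
Smallest n/ν is Z → limiting reagent.
theoretical n(T) = (4/2) × 109.0 = 218.0 mol → 19310 g
% yield = 9770 / 19310 × 100 = 50.60 %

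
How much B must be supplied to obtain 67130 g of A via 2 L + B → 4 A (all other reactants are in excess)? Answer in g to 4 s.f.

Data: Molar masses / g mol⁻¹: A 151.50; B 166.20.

n(A) = 67130 / 151.50 = 443.1 mol
n(B) = (1/4) × 443.1 = 110.8 mol
mass = 110.8 × 166.20 = 18410 g

18410 g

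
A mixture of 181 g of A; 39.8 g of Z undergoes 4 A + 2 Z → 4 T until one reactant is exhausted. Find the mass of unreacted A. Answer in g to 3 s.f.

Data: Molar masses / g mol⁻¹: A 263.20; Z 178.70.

63.8 g

n(A) = 181.0 / 263.20 = 0.6877 mol
n(Z) = 39.80 / 178.70 = 0.2227 mol
n/ν → A: 0.1719, Z: 0.1114; Z is limiting.
A consumed = (4/2) × 0.2227 = 0.4454 mol
A remaining = 0.6877 − 0.4454 = 0.2423 mol
mass = 0.2423 × 263.20 = 63.77 g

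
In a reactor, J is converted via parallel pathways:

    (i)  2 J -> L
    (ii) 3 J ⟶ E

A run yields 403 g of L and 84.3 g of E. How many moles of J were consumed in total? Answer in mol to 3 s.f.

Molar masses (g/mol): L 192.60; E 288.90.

5.06 mol

n(L) = 403 / 192.60 = 2.092 mol
n(E) = 84.3 / 288.90 = 0.2918 mol
n(J) via (i) = (2/1)×2.092 = 4.184 mol
n(J) via (ii) = (3/1)×0.2918 = 0.8754 mol
total n(J) = 4.184 + 0.8754 = 5.059 mol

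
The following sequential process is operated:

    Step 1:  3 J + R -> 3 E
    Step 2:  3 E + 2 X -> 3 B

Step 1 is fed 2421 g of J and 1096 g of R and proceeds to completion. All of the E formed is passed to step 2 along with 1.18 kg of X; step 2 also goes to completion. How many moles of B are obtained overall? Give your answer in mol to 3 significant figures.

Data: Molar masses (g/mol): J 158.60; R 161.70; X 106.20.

15.3 mol

Step 1:
n(J) = 2421 / 158.60 = 15.26 mol
n(R) = 1096 / 161.70 = 6.778 mol
n/ν for J = 15.26/3 = 5.087
n/ν for R = 6.778/1 = 6.778
Smallest n/ν is J → limiting reagent.
n(E) produced = (3/3) × 15.26 = 15.26 mol
Step 2:
n(E) available = 15.26 mol
n(X) = 1.180×1000 / 106.20 = 11.11 mol
n/ν for E = 15.26/3 = 5.087
n/ν for X = 11.11/2 = 5.555
Smallest n/ν is E → limiting reagent.
n(B) = (3/3) × 15.26 = 15.26 mol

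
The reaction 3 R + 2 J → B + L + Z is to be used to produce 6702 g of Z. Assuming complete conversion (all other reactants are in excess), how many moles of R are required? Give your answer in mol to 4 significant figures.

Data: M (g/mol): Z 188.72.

106.5 mol

n(Z) = 6702 / 188.72 = 35.51 mol
n(R) = (3/1) × 35.51 = 106.5 mol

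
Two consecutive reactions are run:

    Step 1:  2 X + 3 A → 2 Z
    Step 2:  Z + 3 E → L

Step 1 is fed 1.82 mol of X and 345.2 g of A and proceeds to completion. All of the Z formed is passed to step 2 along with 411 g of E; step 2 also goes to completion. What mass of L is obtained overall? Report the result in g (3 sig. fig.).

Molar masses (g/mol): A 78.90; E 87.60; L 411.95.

644 g

Step 1:
n(X) = 1.820 mol
n(A) = 345.2 / 78.90 = 4.375 mol
n/ν for X = 1.820/2 = 0.9100
n/ν for A = 4.375/3 = 1.458
Smallest n/ν is X → limiting reagent.
n(Z) produced = (2/2) × 1.820 = 1.820 mol
Step 2:
n(Z) available = 1.820 mol
n(E) = 411.0 / 87.60 = 4.692 mol
n/ν for Z = 1.820/1 = 1.820
n/ν for E = 4.692/3 = 1.564
Smallest n/ν is E → limiting reagent.
n(L) = (1/3) × 4.692 = 1.564 mol
mass = 1.564 × 411.95 = 644.3 g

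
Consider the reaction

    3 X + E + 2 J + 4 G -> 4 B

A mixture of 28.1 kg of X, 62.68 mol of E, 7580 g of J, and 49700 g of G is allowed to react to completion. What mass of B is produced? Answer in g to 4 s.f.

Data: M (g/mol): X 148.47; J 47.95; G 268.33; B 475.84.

88130 g

n(X) = 28.10×1000 / 148.47 = 189.3 mol
n(E) = 62.68 mol
n(J) = 7580 / 47.95 = 158.1 mol
n(G) = 49700 / 268.33 = 185.2 mol
n/ν → X: 63.10, E: 62.68, J: 79.05, G: 46.30; G is limiting.
n(B) = (4/4) × 185.2 = 185.2 mol
mass = 185.2 × 475.84 = 88130 g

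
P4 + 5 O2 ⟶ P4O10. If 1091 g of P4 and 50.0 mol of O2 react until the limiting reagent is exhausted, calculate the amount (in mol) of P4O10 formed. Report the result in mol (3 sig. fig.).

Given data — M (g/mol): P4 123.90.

n(P4) = 1091 / 123.90 = 8.805 mol
n(O2) = 50.00 mol
n/ν → P4: 8.805, O2: 10.00; P4 is limiting.
n(P4O10) = (1/1) × 8.805 = 8.805 mol

8.81 mol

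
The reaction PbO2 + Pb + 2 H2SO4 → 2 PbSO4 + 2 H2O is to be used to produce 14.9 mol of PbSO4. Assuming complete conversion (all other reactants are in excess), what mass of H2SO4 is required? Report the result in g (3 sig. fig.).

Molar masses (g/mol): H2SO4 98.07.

n(PbSO4) = 14.90 mol
n(H2SO4) = (2/2) × 14.90 = 14.90 mol
mass = 14.90 × 98.07 = 1461 g

1460 g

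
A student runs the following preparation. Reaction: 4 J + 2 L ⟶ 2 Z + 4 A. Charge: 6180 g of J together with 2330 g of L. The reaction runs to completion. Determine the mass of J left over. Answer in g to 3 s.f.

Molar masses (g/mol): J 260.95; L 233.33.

968 g

n(J) = 6180 / 260.95 = 23.68 mol
n(L) = 2330 / 233.33 = 9.986 mol
n/ν for J = 23.68/4 = 5.920
n/ν for L = 9.986/2 = 4.993
Smallest n/ν is L → limiting reagent.
J consumed = (4/2) × 9.986 = 19.97 mol
J remaining = 23.68 − 19.97 = 3.710 mol
mass = 3.710 × 260.95 = 968.1 g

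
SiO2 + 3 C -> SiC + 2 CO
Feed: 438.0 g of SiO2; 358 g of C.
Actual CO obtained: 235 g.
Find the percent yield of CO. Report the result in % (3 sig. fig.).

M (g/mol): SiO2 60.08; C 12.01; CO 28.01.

n(SiO2) = 438.0 / 60.08 = 7.290 mol
n(C) = 358.0 / 12.01 = 29.81 mol
n/ν → SiO2: 7.290, C: 9.937; SiO2 is limiting.
theoretical n(CO) = (2/1) × 7.290 = 14.58 mol → 408.4 g
% yield = 235 / 408.4 × 100 = 57.54 %

57.5 %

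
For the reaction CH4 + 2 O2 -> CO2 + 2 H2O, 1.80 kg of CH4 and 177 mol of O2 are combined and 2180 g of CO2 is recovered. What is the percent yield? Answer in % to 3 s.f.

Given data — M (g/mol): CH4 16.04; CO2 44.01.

56.0 %

n(CH4) = 1.800×1000 / 16.04 = 112.2 mol
n(O2) = 177.0 mol
n/ν for CH4 = 112.2/1 = 112.2
n/ν for O2 = 177.0/2 = 88.50
Smallest n/ν is O2 → limiting reagent.
theoretical n(CO2) = (1/2) × 177.0 = 88.50 mol → 3895 g
% yield = 2180 / 3895 × 100 = 55.97 %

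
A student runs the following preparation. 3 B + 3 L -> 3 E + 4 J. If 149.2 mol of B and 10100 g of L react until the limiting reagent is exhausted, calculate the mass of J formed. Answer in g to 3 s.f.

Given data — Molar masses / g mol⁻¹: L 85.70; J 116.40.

n(B) = 149.2 mol
n(L) = 10100 / 85.70 = 117.9 mol
n/ν for B = 149.2/3 = 49.73
n/ν for L = 117.9/3 = 39.30
Smallest n/ν is L → limiting reagent.
n(J) = (4/3) × 117.9 = 157.2 mol
mass = 157.2 × 116.40 = 18300 g

18300 g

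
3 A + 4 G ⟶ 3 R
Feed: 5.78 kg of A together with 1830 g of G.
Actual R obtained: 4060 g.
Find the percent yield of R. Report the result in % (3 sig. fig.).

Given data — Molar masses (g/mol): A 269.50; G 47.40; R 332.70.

56.9 %

n(A) = 5.780×1000 / 269.50 = 21.45 mol
n(G) = 1830 / 47.40 = 38.61 mol
n/ν → A: 7.150, G: 9.653; A is limiting.
theoretical n(R) = (3/3) × 21.45 = 21.45 mol → 7136 g
% yield = 4060 / 7136 × 100 = 56.89 %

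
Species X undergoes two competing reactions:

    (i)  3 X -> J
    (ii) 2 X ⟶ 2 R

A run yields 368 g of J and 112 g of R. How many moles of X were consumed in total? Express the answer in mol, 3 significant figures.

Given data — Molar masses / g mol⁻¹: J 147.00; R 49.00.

9.80 mol

n(J) = 368 / 147.00 = 2.503 mol
n(R) = 112 / 49.00 = 2.286 mol
n(X) via (i) = (3/1)×2.503 = 7.509 mol
n(X) via (ii) = (2/2)×2.286 = 2.286 mol
total n(X) = 7.509 + 2.286 = 9.795 mol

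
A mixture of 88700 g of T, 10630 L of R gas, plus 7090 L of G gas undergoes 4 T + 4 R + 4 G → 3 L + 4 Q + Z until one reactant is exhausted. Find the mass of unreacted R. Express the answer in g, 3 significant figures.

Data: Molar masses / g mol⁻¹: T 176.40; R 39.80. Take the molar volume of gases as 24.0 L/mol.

n(T) = 88700 / 176.40 = 502.8 mol
n(R) = 10630 / 24.0 = 442.9 mol
n(G) = 7090 / 24.0 = 295.4 mol
n/ν → T: 125.7, R: 110.7, G: 73.85; G is limiting.
R consumed = (4/4) × 295.4 = 295.4 mol
R remaining = 442.9 − 295.4 = 147.5 mol
mass = 147.5 × 39.80 = 5871 g

5870 g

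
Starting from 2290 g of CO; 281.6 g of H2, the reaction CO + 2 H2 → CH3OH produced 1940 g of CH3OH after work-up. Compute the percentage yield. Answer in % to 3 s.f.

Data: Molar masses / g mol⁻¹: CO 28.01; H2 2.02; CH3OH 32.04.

n(CO) = 2290 / 28.01 = 81.76 mol
n(H2) = 281.6 / 2.02 = 139.4 mol
n/ν for CO = 81.76/1 = 81.76
n/ν for H2 = 139.4/2 = 69.70
Smallest n/ν is H2 → limiting reagent.
theoretical n(CH3OH) = (1/2) × 139.4 = 69.70 mol → 2233 g
% yield = 1940 / 2233 × 100 = 86.88 %

86.9 %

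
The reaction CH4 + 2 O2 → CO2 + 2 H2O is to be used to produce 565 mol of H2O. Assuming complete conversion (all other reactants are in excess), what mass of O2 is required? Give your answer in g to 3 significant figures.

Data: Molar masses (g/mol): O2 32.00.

n(H2O) = 565.0 mol
n(O2) = (2/2) × 565.0 = 565.0 mol
mass = 565.0 × 32.00 = 18080 g

18100 g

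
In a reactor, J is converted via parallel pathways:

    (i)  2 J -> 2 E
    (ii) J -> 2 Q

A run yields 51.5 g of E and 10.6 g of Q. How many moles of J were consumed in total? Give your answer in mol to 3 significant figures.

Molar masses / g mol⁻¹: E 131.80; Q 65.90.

0.471 mol

n(E) = 51.5 / 131.80 = 0.3907 mol
n(Q) = 10.6 / 65.90 = 0.1608 mol
n(J) via (i) = (2/2)×0.3907 = 0.3907 mol
n(J) via (ii) = (1/2)×0.1608 = 0.08040 mol
total n(J) = 0.3907 + 0.08040 = 0.4711 mol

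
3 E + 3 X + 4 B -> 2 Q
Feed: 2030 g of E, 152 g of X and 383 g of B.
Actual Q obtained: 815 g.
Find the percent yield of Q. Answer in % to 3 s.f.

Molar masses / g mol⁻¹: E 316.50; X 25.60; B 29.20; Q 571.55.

n(E) = 2030 / 316.50 = 6.414 mol
n(X) = 152.0 / 25.60 = 5.938 mol
n(B) = 383.0 / 29.20 = 13.12 mol
n/ν → E: 2.138, X: 1.979, B: 3.280; X is limiting.
theoretical n(Q) = (2/3) × 5.938 = 3.959 mol → 2263 g
% yield = 815 / 2263 × 100 = 36.01 %

36.0 %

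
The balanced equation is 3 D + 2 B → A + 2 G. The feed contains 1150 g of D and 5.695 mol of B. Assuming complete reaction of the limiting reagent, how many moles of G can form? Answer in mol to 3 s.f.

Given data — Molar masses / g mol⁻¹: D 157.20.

4.88 mol

n(D) = 1150 / 157.20 = 7.316 mol
n(B) = 5.695 mol
n/ν for D = 7.316/3 = 2.439
n/ν for B = 5.695/2 = 2.848
Smallest n/ν is D → limiting reagent.
n(G) = (2/3) × 7.316 = 4.877 mol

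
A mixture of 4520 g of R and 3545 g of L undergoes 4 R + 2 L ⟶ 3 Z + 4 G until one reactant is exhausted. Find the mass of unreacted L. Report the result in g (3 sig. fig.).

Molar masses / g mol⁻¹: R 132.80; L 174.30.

579 g

n(R) = 4520 / 132.80 = 34.04 mol
n(L) = 3545 / 174.30 = 20.34 mol
n/ν for R = 34.04/4 = 8.510
n/ν for L = 20.34/2 = 10.17
Smallest n/ν is R → limiting reagent.
L consumed = (2/4) × 34.04 = 17.02 mol
L remaining = 20.34 − 17.02 = 3.320 mol
mass = 3.320 × 174.30 = 578.7 g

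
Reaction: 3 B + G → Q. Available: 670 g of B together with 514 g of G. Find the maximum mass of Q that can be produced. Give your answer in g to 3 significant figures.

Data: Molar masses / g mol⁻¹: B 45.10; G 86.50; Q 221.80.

n(B) = 670.0 / 45.10 = 14.86 mol
n(G) = 514.0 / 86.50 = 5.942 mol
n/ν → B: 4.953, G: 5.942; B is limiting.
n(Q) = (1/3) × 14.86 = 4.953 mol
mass = 4.953 × 221.80 = 1099 g

1100 g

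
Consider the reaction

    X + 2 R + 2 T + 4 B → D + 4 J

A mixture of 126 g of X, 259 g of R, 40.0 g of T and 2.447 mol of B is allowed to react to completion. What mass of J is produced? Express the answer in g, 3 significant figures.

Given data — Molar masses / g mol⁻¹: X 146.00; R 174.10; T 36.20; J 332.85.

736 g

n(X) = 126.0 / 146.00 = 0.8630 mol
n(R) = 259.0 / 174.10 = 1.488 mol
n(T) = 40.00 / 36.20 = 1.105 mol
n(B) = 2.447 mol
n/ν for X = 0.8630/1 = 0.8630
n/ν for R = 1.488/2 = 0.7440
n/ν for T = 1.105/2 = 0.5525
n/ν for B = 2.447/4 = 0.6118
Smallest n/ν is T → limiting reagent.
n(J) = (4/2) × 1.105 = 2.210 mol
mass = 2.210 × 332.85 = 735.6 g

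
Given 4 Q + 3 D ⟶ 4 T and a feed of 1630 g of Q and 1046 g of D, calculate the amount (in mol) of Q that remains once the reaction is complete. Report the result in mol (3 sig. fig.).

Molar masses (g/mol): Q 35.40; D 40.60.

n(Q) = 1630 / 35.40 = 46.05 mol
n(D) = 1046 / 40.60 = 25.76 mol
n/ν for Q = 46.05/4 = 11.51
n/ν for D = 25.76/3 = 8.587
Smallest n/ν is D → limiting reagent.
Q consumed = (4/3) × 25.76 = 34.35 mol
Q remaining = 46.05 − 34.35 = 11.70 mol

11.7 mol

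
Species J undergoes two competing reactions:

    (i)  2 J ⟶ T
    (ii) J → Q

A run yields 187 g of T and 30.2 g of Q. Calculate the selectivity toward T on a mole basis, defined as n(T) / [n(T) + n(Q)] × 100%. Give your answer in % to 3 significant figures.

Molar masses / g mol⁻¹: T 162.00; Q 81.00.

n(T) = 187 / 162.00 = 1.154 mol
n(Q) = 30.2 / 81.00 = 0.3728 mol
selectivity = 1.154/(1.154+0.3728) × 100 = 75.58 %

75.6 %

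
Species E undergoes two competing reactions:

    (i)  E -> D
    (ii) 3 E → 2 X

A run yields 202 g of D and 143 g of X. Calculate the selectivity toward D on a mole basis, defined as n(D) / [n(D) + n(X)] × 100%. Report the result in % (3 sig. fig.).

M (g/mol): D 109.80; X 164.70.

n(D) = 202 / 109.80 = 1.840 mol
n(X) = 143 / 164.70 = 0.8682 mol
selectivity = 1.840/(1.840+0.8682) × 100 = 67.94 %

67.9 %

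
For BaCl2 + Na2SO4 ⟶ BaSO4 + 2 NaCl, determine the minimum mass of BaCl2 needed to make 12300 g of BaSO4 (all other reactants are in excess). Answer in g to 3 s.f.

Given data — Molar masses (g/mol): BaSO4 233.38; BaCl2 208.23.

11000 g

n(BaSO4) = 12300 / 233.38 = 52.70 mol
n(BaCl2) = (1/1) × 52.70 = 52.70 mol
mass = 52.70 × 208.23 = 10970 g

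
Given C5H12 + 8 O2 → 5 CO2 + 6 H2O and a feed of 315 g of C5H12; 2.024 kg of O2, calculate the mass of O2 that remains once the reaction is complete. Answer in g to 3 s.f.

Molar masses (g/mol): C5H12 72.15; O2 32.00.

n(C5H12) = 315.0 / 72.15 = 4.366 mol
n(O2) = 2.024×1000 / 32.00 = 63.25 mol
n/ν → C5H12: 4.366, O2: 7.906; C5H12 is limiting.
O2 consumed = (8/1) × 4.366 = 34.93 mol
O2 remaining = 63.25 − 34.93 = 28.32 mol
mass = 28.32 × 32.00 = 906.2 g

906 g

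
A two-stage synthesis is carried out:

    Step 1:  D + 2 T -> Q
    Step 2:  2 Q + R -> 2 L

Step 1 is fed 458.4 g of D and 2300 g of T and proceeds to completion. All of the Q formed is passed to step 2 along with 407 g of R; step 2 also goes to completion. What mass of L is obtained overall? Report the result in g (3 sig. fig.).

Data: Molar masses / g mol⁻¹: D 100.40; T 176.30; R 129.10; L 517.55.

Step 1:
n(D) = 458.4 / 100.40 = 4.566 mol
n(T) = 2300 / 176.30 = 13.05 mol
n/ν for D = 4.566/1 = 4.566
n/ν for T = 13.05/2 = 6.525
Smallest n/ν is D → limiting reagent.
n(Q) produced = (1/1) × 4.566 = 4.566 mol
Step 2:
n(Q) available = 4.566 mol
n(R) = 407.0 / 129.10 = 3.153 mol
n/ν for Q = 4.566/2 = 2.283
n/ν for R = 3.153/1 = 3.153
Smallest n/ν is Q → limiting reagent.
n(L) = (2/2) × 4.566 = 4.566 mol
mass = 4.566 × 517.55 = 2363 g

2360 g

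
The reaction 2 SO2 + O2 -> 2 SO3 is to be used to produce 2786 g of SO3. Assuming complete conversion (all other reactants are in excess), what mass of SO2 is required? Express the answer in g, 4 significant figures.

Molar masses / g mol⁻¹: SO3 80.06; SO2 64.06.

2229 g

n(SO3) = 2786 / 80.06 = 34.80 mol
n(SO2) = (2/2) × 34.80 = 34.80 mol
mass = 34.80 × 64.06 = 2229 g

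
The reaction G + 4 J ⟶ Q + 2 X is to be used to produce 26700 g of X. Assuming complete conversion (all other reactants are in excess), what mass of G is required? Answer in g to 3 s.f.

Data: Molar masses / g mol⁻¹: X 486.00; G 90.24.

2480 g

n(X) = 26700 / 486.00 = 54.94 mol
n(G) = (1/2) × 54.94 = 27.47 mol
mass = 27.47 × 90.24 = 2479 g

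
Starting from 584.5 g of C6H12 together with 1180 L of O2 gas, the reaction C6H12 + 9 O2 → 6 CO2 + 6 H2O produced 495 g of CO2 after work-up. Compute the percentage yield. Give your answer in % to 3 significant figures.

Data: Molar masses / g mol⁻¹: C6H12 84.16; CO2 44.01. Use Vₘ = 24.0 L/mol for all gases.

34.3 %

n(C6H12) = 584.5 / 84.16 = 6.945 mol
n(O2) = 1180 / 24.0 = 49.17 mol
n/ν → C6H12: 6.945, O2: 5.463; O2 is limiting.
theoretical n(CO2) = (6/9) × 49.17 = 32.78 mol → 1443 g
% yield = 495 / 1443 × 100 = 34.30 %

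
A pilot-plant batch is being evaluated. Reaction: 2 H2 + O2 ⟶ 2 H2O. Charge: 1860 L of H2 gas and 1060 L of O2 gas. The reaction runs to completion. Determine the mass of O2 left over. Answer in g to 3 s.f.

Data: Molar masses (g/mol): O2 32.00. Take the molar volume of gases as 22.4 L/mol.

186 g

n(H2) = 1860 / 22.4 = 83.04 mol
n(O2) = 1060 / 22.4 = 47.32 mol
n/ν for H2 = 83.04/2 = 41.52
n/ν for O2 = 47.32/1 = 47.32
Smallest n/ν is H2 → limiting reagent.
O2 consumed = (1/2) × 83.04 = 41.52 mol
O2 remaining = 47.32 − 41.52 = 5.800 mol
mass = 5.800 × 32.00 = 185.6 g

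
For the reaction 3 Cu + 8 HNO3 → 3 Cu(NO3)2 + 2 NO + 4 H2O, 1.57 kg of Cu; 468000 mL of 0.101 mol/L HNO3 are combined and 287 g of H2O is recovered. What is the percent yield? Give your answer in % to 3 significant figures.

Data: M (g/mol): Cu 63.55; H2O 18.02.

67.4 %

n(Cu) = 1.570×1000 / 63.55 = 24.70 mol
n(HNO3) = 0.101 × 468000/1000 = 47.27 mol
n/ν for Cu = 24.70/3 = 8.233
n/ν for HNO3 = 47.27/8 = 5.909
Smallest n/ν is HNO3 → limiting reagent.
theoretical n(H2O) = (4/8) × 47.27 = 23.64 mol → 426.0 g
% yield = 287 / 426.0 × 100 = 67.37 %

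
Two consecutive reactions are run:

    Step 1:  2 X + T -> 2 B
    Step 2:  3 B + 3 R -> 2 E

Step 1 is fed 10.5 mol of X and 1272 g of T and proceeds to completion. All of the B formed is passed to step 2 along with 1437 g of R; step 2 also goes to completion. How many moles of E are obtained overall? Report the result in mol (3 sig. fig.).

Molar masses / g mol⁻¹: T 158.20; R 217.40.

Step 1:
n(X) = 10.50 mol
n(T) = 1272 / 158.20 = 8.040 mol
n/ν → X: 5.250, T: 8.040; X is limiting.
n(B) produced = (2/2) × 10.50 = 10.50 mol
Step 2:
n(B) available = 10.50 mol
n(R) = 1437 / 217.40 = 6.610 mol
n/ν → B: 3.500, R: 2.203; R is limiting.
n(E) = (2/3) × 6.610 = 4.407 mol

4.41 mol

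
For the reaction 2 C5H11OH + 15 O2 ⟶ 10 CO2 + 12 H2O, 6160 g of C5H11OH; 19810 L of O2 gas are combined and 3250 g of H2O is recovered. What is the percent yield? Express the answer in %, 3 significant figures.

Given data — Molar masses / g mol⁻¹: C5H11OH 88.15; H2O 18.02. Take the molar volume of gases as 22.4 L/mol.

43.0 %

n(C5H11OH) = 6160 / 88.15 = 69.88 mol
n(O2) = 19810 / 22.4 = 884.4 mol
n/ν for C5H11OH = 69.88/2 = 34.94
n/ν for O2 = 884.4/15 = 58.96
Smallest n/ν is C5H11OH → limiting reagent.
theoretical n(H2O) = (12/2) × 69.88 = 419.3 mol → 7556 g
% yield = 3250 / 7556 × 100 = 43.01 %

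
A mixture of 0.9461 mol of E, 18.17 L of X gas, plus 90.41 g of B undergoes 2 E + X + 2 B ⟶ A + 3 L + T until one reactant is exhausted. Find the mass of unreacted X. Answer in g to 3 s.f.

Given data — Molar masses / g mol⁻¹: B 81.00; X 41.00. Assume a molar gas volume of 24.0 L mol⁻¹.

n(E) = 0.9461 mol
n(X) = 18.17 / 24.0 = 0.7571 mol
n(B) = 90.41 / 81.00 = 1.116 mol
n/ν → E: 0.4731, X: 0.7571, B: 0.5580; E is limiting.
X consumed = (1/2) × 0.9461 = 0.4731 mol
X remaining = 0.7571 − 0.4731 = 0.2840 mol
mass = 0.2840 × 41.00 = 11.64 g

11.6 g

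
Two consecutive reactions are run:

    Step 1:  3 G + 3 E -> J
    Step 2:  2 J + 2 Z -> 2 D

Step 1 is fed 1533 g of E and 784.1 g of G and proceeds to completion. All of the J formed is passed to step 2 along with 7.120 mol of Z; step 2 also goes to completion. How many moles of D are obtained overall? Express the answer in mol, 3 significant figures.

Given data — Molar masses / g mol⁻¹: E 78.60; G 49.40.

5.29 mol

Step 1:
n(E) = 1533 / 78.60 = 19.50 mol
n(G) = 784.1 / 49.40 = 15.87 mol
n/ν → E: 6.500, G: 5.290; G is limiting.
n(J) produced = (1/3) × 15.87 = 5.290 mol
Step 2:
n(J) available = 5.290 mol
n(Z) = 7.120 mol
n/ν → J: 2.645, Z: 3.560; J is limiting.
n(D) = (2/2) × 5.290 = 5.290 mol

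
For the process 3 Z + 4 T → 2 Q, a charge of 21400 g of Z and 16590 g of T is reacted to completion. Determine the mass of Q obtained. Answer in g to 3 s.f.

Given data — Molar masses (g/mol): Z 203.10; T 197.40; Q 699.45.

29400 g

n(Z) = 21400 / 203.10 = 105.4 mol
n(T) = 16590 / 197.40 = 84.04 mol
n/ν for Z = 105.4/3 = 35.13
n/ν for T = 84.04/4 = 21.01
Smallest n/ν is T → limiting reagent.
n(Q) = (2/4) × 84.04 = 42.02 mol
mass = 42.02 × 699.45 = 29390 g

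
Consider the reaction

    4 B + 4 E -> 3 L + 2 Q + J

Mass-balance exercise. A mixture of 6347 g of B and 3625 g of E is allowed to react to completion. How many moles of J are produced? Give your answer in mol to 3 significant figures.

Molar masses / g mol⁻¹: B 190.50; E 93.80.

n(B) = 6347 / 190.50 = 33.32 mol
n(E) = 3625 / 93.80 = 38.65 mol
n/ν for B = 33.32/4 = 8.330
n/ν for E = 38.65/4 = 9.663
Smallest n/ν is B → limiting reagent.
n(J) = (1/4) × 33.32 = 8.330 mol

8.33 mol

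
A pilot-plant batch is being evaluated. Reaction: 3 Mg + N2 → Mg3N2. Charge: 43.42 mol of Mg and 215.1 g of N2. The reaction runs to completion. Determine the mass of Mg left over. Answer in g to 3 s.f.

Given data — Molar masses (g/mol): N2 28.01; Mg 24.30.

n(Mg) = 43.42 mol
n(N2) = 215.1 / 28.01 = 7.679 mol
n/ν for Mg = 43.42/3 = 14.47
n/ν for N2 = 7.679/1 = 7.679
Smallest n/ν is N2 → limiting reagent.
Mg consumed = (3/1) × 7.679 = 23.04 mol
Mg remaining = 43.42 − 23.04 = 20.38 mol
mass = 20.38 × 24.30 = 495.2 g

495 g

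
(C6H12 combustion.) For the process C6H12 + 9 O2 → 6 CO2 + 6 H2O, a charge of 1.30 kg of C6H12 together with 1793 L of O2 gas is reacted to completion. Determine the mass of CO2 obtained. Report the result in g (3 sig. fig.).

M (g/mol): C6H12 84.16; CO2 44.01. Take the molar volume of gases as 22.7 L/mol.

2320 g

n(C6H12) = 1.300×1000 / 84.16 = 15.45 mol
n(O2) = 1793 / 22.7 = 78.99 mol
n/ν → C6H12: 15.45, O2: 8.777; O2 is limiting.
n(CO2) = (6/9) × 78.99 = 52.66 mol
mass = 52.66 × 44.01 = 2318 g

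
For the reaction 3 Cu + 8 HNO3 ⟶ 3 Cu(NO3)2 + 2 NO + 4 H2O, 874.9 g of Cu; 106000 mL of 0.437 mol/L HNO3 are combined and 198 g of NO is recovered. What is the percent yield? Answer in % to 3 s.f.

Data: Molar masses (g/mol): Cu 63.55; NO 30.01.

n(Cu) = 874.9 / 63.55 = 13.77 mol
n(HNO3) = 0.437 × 106000/1000 = 46.32 mol
n/ν for Cu = 13.77/3 = 4.590
n/ν for HNO3 = 46.32/8 = 5.790
Smallest n/ν is Cu → limiting reagent.
theoretical n(NO) = (2/3) × 13.77 = 9.180 mol → 275.5 g
% yield = 198 / 275.5 × 100 = 71.87 %

71.9 %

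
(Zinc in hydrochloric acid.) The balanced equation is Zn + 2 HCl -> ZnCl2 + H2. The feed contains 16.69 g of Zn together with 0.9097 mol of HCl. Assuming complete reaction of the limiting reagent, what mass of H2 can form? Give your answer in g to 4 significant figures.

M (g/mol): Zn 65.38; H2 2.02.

n(Zn) = 16.69 / 65.38 = 0.2553 mol
n(HCl) = 0.9097 mol
n/ν → Zn: 0.2553, HCl: 0.4549; Zn is limiting.
n(H2) = (1/1) × 0.2553 = 0.2553 mol
mass = 0.2553 × 2.02 = 0.5157 g

0.5157 g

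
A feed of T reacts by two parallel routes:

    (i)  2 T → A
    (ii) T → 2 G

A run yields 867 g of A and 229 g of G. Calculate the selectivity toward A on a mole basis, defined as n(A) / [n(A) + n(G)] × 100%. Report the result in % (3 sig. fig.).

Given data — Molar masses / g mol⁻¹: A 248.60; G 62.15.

n(A) = 867 / 248.60 = 3.488 mol
n(G) = 229 / 62.15 = 3.685 mol
selectivity = 3.488/(3.488+3.685) × 100 = 48.63 %

48.6 %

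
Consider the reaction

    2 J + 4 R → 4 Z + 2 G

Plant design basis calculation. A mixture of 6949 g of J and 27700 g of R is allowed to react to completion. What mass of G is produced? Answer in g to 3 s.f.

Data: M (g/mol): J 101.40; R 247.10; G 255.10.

14300 g

n(J) = 6949 / 101.40 = 68.53 mol
n(R) = 27700 / 247.10 = 112.1 mol
n/ν → J: 34.27, R: 28.03; R is limiting.
n(G) = (2/4) × 112.1 = 56.05 mol
mass = 56.05 × 255.10 = 14300 g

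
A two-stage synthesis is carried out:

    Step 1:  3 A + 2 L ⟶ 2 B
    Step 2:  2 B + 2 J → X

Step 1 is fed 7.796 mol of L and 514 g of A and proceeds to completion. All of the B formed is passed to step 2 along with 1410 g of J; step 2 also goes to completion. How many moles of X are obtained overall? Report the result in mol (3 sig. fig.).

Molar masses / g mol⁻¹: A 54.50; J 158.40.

3.14 mol

Step 1:
n(L) = 7.796 mol
n(A) = 514.0 / 54.50 = 9.431 mol
n/ν for L = 7.796/2 = 3.898
n/ν for A = 9.431/3 = 3.144
Smallest n/ν is A → limiting reagent.
n(B) produced = (2/3) × 9.431 = 6.287 mol
Step 2:
n(B) available = 6.287 mol
n(J) = 1410 / 158.40 = 8.902 mol
n/ν for B = 6.287/2 = 3.144
n/ν for J = 8.902/2 = 4.451
Smallest n/ν is B → limiting reagent.
n(X) = (1/2) × 6.287 = 3.144 mol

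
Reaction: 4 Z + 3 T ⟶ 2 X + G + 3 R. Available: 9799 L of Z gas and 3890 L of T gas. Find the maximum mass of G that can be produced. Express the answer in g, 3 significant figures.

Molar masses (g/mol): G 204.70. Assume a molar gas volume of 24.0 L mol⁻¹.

11100 g

n(Z) = 9799 / 24.0 = 408.3 mol
n(T) = 3890 / 24.0 = 162.1 mol
n/ν for Z = 408.3/4 = 102.1
n/ν for T = 162.1/3 = 54.03
Smallest n/ν is T → limiting reagent.
n(G) = (1/3) × 162.1 = 54.03 mol
mass = 54.03 × 204.70 = 11060 g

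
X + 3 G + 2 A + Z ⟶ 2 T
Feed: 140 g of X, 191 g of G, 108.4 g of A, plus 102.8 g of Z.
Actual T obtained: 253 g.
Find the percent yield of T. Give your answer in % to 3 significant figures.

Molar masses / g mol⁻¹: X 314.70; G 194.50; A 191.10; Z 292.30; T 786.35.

n(X) = 140.0 / 314.70 = 0.4449 mol
n(G) = 191.0 / 194.50 = 0.9820 mol
n(A) = 108.4 / 191.10 = 0.5672 mol
n(Z) = 102.8 / 292.30 = 0.3517 mol
n/ν for X = 0.4449/1 = 0.4449
n/ν for G = 0.9820/3 = 0.3273
n/ν for A = 0.5672/2 = 0.2836
n/ν for Z = 0.3517/1 = 0.3517
Smallest n/ν is A → limiting reagent.
theoretical n(T) = (2/2) × 0.5672 = 0.5672 mol → 446.0 g
% yield = 253 / 446.0 × 100 = 56.73 %

56.7 %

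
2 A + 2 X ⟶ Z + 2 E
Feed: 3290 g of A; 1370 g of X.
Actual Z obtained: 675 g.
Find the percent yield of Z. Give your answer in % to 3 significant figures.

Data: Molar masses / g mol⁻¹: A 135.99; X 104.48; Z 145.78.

70.6 %

n(A) = 3290 / 135.99 = 24.19 mol
n(X) = 1370 / 104.48 = 13.11 mol
n/ν → A: 12.10, X: 6.555; X is limiting.
theoretical n(Z) = (1/2) × 13.11 = 6.555 mol → 955.6 g
% yield = 675 / 955.6 × 100 = 70.64 %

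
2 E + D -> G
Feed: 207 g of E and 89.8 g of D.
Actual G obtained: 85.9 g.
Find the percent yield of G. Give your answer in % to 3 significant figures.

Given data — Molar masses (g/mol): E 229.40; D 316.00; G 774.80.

39.0 %

n(E) = 207.0 / 229.40 = 0.9024 mol
n(D) = 89.80 / 316.00 = 0.2842 mol
n/ν → E: 0.4512, D: 0.2842; D is limiting.
theoretical n(G) = (1/1) × 0.2842 = 0.2842 mol → 220.2 g
% yield = 85.9 / 220.2 × 100 = 39.01 %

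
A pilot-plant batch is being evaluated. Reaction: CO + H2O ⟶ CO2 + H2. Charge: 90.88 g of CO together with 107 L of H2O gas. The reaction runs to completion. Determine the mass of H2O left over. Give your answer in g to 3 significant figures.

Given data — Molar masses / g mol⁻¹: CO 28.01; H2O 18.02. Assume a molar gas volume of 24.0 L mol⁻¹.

21.9 g

n(CO) = 90.88 / 28.01 = 3.245 mol
n(H2O) = 107.0 / 24.0 = 4.458 mol
n/ν for CO = 3.245/1 = 3.245
n/ν for H2O = 4.458/1 = 4.458
Smallest n/ν is CO → limiting reagent.
H2O consumed = (1/1) × 3.245 = 3.245 mol
H2O remaining = 4.458 − 3.245 = 1.213 mol
mass = 1.213 × 18.02 = 21.86 g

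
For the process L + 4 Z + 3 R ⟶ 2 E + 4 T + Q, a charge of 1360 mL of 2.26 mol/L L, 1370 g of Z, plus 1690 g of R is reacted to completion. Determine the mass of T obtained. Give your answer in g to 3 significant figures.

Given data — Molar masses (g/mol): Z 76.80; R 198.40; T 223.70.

2540 g

n(L) = 2.26 × 1360/1000 = 3.074 mol
n(Z) = 1370 / 76.80 = 17.84 mol
n(R) = 1690 / 198.40 = 8.518 mol
n/ν for L = 3.074/1 = 3.074
n/ν for Z = 17.84/4 = 4.460
n/ν for R = 8.518/3 = 2.839
Smallest n/ν is R → limiting reagent.
n(T) = (4/3) × 8.518 = 11.36 mol
mass = 11.36 × 223.70 = 2541 g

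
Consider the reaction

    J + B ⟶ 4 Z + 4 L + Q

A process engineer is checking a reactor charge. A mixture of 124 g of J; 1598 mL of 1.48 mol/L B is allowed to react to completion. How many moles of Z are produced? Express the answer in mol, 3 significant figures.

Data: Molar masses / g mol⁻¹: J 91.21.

5.44 mol

n(J) = 124.0 / 91.21 = 1.360 mol
n(B) = 1.48 × 1598/1000 = 2.365 mol
n/ν for J = 1.360/1 = 1.360
n/ν for B = 2.365/1 = 2.365
Smallest n/ν is J → limiting reagent.
n(Z) = (4/1) × 1.360 = 5.440 mol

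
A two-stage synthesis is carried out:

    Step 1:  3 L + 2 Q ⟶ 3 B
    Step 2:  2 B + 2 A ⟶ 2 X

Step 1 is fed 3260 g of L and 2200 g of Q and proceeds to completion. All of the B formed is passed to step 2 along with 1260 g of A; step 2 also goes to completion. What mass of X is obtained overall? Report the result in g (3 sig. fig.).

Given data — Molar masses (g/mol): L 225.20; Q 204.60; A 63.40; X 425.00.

6150 g

Step 1:
n(L) = 3260 / 225.20 = 14.48 mol
n(Q) = 2200 / 204.60 = 10.75 mol
n/ν for L = 14.48/3 = 4.827
n/ν for Q = 10.75/2 = 5.375
Smallest n/ν is L → limiting reagent.
n(B) produced = (3/3) × 14.48 = 14.48 mol
Step 2:
n(B) available = 14.48 mol
n(A) = 1260 / 63.40 = 19.87 mol
n/ν for B = 14.48/2 = 7.240
n/ν for A = 19.87/2 = 9.935
Smallest n/ν is B → limiting reagent.
n(X) = (2/2) × 14.48 = 14.48 mol
mass = 14.48 × 425.00 = 6154 g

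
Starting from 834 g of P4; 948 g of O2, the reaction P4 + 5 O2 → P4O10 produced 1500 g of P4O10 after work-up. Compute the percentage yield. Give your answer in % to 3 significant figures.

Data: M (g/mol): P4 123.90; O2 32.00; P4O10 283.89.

n(P4) = 834.0 / 123.90 = 6.731 mol
n(O2) = 948.0 / 32.00 = 29.63 mol
n/ν for P4 = 6.731/1 = 6.731
n/ν for O2 = 29.63/5 = 5.926
Smallest n/ν is O2 → limiting reagent.
theoretical n(P4O10) = (1/5) × 29.63 = 5.926 mol → 1682 g
% yield = 1500 / 1682 × 100 = 89.18 %

89.2 %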